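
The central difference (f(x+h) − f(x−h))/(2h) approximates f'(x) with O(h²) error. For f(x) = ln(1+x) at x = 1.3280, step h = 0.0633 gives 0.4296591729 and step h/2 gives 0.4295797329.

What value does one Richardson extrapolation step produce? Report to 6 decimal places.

0.429553

With r = 2 the leading error scales as h^2, so the weight is 2^2 = 4.
A(h/2) − A(h) = 0.4295797329 − 0.4296591729 = -0.0000794400
Correction (A(h/2) − A(h))/(4 − 1) = (-0.0000794400)/3 = -0.0000264800
R = A(h/2) + (A(h/2) − A(h))/3 = 0.4295797329 − 0.0000264800 = 0.4295532529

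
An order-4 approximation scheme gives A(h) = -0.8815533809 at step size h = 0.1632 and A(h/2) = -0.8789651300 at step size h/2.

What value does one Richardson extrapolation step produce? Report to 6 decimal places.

The method has order 4: 2^4 = 16.
Numerator 16·A(h/2) − A(h) = 16·(-0.8789651300) − (-0.8815533809) = -13.1818886991
Denominator 16 − 1 = 15.
Extrapolated: (-13.1818886991) / 15 = -0.8787925799
Shift from A(h/2): +0.0001725501.

-0.878793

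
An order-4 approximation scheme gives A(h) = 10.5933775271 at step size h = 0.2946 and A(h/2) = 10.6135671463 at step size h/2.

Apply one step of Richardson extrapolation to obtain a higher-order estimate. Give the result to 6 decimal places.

10.614913

The method has order 4: 2^4 = 16.
Top: 16(10.6135671463) − (10.5933775271) = 159.2236968137
(16×10.6135671463 − 10.5933775271)/(16 − 1) = 10.6149131209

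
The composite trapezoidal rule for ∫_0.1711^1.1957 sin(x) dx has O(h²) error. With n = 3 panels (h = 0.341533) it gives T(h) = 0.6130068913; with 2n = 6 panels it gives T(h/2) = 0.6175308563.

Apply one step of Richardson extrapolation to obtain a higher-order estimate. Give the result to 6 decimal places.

r = 2: numerator weight 4, denominator 3.
Difference of the inputs: 0.6175308563 − 0.6130068913 = 0.0045239650
Divide by 2^2 − 1 = 3: 0.0045239650/3 = 0.0015079883
R = 0.6175308563 + 0.0015079883 = 0.6190388446

0.619039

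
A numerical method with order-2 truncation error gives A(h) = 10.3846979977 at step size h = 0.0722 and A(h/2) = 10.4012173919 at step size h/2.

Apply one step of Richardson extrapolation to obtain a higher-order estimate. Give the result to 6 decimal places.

10.406724

With r = 2 the leading error scales as h^2, so the weight is 2^2 = 4.
4 × 10.4012173919 = 41.6048695676; subtract 10.3846979977 → 31.2201715699
31.2201715699 ÷ 3 = 10.4067238566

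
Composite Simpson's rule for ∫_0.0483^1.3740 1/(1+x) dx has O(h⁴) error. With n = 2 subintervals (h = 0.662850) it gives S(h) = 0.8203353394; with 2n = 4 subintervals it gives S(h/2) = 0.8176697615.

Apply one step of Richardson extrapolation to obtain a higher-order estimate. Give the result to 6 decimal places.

r = 4, so 2^r = 16.
Weighted: 13.0827161840 − 0.8203353394 = 12.2623808446
R = 12.2623808446/15 = 0.8174920563

0.817492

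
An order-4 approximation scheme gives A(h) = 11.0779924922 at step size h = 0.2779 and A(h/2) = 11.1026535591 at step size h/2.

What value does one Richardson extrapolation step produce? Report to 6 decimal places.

11.104298

Leading term ∝ h^4; use weight 16 = 2^4.
Difference of the inputs: 11.1026535591 − 11.0779924922 = 0.0246610669
Correction (A(h/2) − A(h))/(16 − 1) = 0.0246610669/15 = 0.0016440711
R = A(h/2) + (A(h/2) − A(h))/15 = 11.1026535591 + 0.0016440711 = 11.1042976302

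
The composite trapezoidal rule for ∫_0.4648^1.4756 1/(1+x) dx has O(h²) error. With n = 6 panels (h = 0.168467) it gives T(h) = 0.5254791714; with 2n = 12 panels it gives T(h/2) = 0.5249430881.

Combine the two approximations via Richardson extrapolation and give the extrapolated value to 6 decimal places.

The method has order 2: 2^2 = 4.
4×0.5249430881 = 2.0997723524; subtract 0.5254791714 → 1.5742931810
Denominator 4 − 1 = 3.
(4×0.5249430881 − 0.5254791714)/(4 − 1) = 0.5247643937

0.524764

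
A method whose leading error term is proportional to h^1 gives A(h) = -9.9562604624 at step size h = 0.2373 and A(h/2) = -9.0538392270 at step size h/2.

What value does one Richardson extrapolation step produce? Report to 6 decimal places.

-8.151418

Method order is 1; weight 2^1 = 2.
2^1*A(h/2) = -18.1076784540; minus A(h) gives -8.1514179916.
Extrapolated: (-8.1514179916) / 1 = -8.1514179916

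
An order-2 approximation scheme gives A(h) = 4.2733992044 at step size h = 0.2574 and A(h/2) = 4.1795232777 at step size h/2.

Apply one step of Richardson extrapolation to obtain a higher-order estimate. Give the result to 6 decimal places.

4.148231

r = 2: numerator weight 4, denominator 3.
Top: 4(4.1795232777) − (4.2733992044) = 12.4446939064
Denominator 4 − 1 = 3.
R = 12.4446939064/3 = 4.1482313021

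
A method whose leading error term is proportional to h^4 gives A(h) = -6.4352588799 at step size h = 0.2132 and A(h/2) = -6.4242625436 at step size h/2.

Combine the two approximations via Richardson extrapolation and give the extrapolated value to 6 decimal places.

The method has order 4: 2^4 = 16.
2^4×A(h/2) = -102.7882006976; minus A(h) gives -96.3529418177.
Denominator 16 − 1 = 15.
(-96.3529418177) ÷ 15 = -6.4235294545
Shift from A(h/2): +0.0007330891.

-6.423529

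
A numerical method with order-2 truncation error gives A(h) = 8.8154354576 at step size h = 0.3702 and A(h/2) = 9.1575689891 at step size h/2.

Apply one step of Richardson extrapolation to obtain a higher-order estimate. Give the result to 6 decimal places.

Order 2 gives 2^r = 4 and 2^r − 1 = 3.
Difference of the inputs: 9.1575689891 − 8.8154354576 = 0.3421335315
Correction (A(h/2) − A(h))/(4 − 1) = 0.3421335315/3 = 0.1140445105
R = 9.1575689891 + 0.1140445105 = 9.2716134996

9.271613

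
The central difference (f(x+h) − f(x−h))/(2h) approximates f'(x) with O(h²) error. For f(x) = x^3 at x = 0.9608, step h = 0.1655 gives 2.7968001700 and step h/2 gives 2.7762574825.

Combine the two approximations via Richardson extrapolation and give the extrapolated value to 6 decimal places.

2.769410

r = 2: numerator weight 4, denominator 3.
2^2 × A(h/2) = 11.1050299300; minus A(h) gives 8.3082297600.
Divide by 2^2 − 1 = 3.
Extrapolated: 8.3082297600 / 3 = 2.7694099200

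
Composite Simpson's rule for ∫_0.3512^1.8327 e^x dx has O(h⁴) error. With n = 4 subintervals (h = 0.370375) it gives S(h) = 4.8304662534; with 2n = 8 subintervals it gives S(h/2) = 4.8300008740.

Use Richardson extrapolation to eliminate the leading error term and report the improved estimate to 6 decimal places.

4.829970

Error is O(h^4); halving h shrinks it by 2^4 = 16.
Weighted: 77.2800139840 − 4.8304662534 = 72.4495477306
(16*4.8300008740 − 4.8304662534)/(16 − 1) = 4.8299698487
Gap between inputs: 4.654e-04; correction applied: −0.0000310253.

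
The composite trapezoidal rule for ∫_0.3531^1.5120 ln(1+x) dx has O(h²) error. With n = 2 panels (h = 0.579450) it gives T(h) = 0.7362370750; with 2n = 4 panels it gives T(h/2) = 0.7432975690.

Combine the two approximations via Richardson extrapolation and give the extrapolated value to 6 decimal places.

0.745651

r = 2, so 2^r = 4.
4×0.7432975690 − 0.7362370750 = 2.2369532010
R = 2.2369532010/3 = 0.7456510670
Shift from A(h/2): +0.0023534980.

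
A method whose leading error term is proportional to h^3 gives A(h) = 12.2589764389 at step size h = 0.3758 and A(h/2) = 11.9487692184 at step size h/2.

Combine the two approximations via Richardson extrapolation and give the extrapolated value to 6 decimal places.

11.904454

Error is O(h^3); halving h shrinks it by 2^3 = 8.
Numerator 8*A(h/2) − A(h) = 8*11.9487692184 − 12.2589764389 = 83.3311773083
Divide by 2^3 − 1 = 7.
Extrapolated: 83.3311773083 / 7 = 11.9044539012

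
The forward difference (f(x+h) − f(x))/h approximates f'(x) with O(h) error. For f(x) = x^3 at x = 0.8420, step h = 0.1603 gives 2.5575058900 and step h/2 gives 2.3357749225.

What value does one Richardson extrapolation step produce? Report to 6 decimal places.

Error is O(h^1); halving h shrinks it by 2^1 = 2.
Difference of the inputs: 2.3357749225 − 2.5575058900 = -0.2217309675
Divide by 2^1 − 1 = 1: (-0.2217309675)/1 = -0.2217309675
R = A(h/2) + (A(h/2) − A(h))/1 = 2.3357749225 − 0.2217309675 = 2.1140439550

2.114044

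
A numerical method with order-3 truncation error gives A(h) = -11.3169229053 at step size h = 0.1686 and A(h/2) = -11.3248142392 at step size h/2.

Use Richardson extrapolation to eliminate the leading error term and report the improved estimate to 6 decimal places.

Error is O(h^3); halving h shrinks it by 2^3 = 8.
2^3×A(h/2) = -90.5985139136; minus A(h) gives -79.2815910083.
Denominator 8 − 1 = 7.
Result: -11.3259415726

-11.325942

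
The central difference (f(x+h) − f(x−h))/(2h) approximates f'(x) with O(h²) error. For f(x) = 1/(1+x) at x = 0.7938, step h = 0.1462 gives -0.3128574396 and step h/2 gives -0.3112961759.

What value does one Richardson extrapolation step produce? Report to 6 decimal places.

-0.310776

Leading term ∝ h^2; use weight 4 = 2^2.
2^2·A(h/2) = -1.2451847036; minus A(h) gives -0.9323272640.
(4·(-0.3112961759) − (-0.3128574396))/(4 − 1) = -0.3107757547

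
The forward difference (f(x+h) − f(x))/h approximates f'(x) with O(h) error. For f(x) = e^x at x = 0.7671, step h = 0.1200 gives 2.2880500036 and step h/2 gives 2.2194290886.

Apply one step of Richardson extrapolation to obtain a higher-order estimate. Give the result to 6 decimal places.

2.150808

r = 1, so 2^r = 2.
Numerator 2×A(h/2) − A(h) = 2×2.2194290886 − 2.2880500036 = 2.1508081736
Denominator 2 − 1 = 1.
(2×2.2194290886 − 2.2880500036)/(2 − 1) = 2.1508081736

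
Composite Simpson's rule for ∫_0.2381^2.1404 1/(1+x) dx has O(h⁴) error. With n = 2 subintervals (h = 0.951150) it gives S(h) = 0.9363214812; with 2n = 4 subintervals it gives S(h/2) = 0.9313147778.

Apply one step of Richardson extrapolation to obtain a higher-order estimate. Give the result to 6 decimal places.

0.930981

With r = 4 the leading error scales as h^4, so the weight is 2^4 = 16.
Weighted: 14.9010364448 − 0.9363214812 = 13.9647149636
R = 13.9647149636/15 = 0.9309809976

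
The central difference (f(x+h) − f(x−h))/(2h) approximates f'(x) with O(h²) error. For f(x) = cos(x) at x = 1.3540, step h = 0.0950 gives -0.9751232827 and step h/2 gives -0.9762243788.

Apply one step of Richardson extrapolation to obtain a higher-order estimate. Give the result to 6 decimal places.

-0.976591

Leading term ∝ h^2; use weight 4 = 2^2.
2^2·A(h/2) = -3.9048975152; minus A(h) gives -2.9297742325.
(-2.9297742325) ÷ 3 = -0.9765914108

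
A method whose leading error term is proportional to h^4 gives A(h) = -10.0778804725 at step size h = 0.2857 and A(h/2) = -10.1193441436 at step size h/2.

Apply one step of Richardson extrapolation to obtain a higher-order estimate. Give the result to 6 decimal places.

With r = 4 the leading error scales as h^4, so the weight is 2^4 = 16.
Numerator 16 × A(h/2) − A(h) = 16 × (-10.1193441436) − (-10.0778804725) = -151.8316258251
R = (-151.8316258251)/15 = -10.1221083883

-10.122108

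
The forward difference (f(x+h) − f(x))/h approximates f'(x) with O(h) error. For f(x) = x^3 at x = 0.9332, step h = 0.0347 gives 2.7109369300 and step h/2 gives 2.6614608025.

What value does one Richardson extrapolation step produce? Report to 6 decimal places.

r = 1, so 2^r = 2.
Weighted: 5.3229216050 − 2.7109369300 = 2.6119846750
Denominator 2 − 1 = 1.
2.6119846750 ÷ 1 = 2.6119846750
Gap between inputs: 4.948e-02; correction applied: −0.0494761275.

2.611985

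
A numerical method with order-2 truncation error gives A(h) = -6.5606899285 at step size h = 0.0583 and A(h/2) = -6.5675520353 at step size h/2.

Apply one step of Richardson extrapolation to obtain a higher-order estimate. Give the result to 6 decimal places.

Error is O(h^2); halving h shrinks it by 2^2 = 4.
Numerator 4·A(h/2) − A(h) = 4·(-6.5675520353) − (-6.5606899285) = -19.7095182127
Denominator 4 − 1 = 3.
(4·(-6.5675520353) − (-6.5606899285))/(4 − 1) = -6.5698394042
Gap between inputs: 6.862e-03; correction applied: −0.0022873689.

-6.569839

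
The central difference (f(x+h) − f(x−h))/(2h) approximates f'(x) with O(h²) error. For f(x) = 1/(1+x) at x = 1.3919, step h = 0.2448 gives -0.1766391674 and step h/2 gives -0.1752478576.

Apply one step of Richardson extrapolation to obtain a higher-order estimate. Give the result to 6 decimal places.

-0.174784

The method has order 2: 2^2 = 4.
Top: 4(-0.1752478576) − (-0.1766391674) = -0.5243522630
Divide by 2^2 − 1 = 3.
R = (-0.5243522630)/3 = -0.1747840877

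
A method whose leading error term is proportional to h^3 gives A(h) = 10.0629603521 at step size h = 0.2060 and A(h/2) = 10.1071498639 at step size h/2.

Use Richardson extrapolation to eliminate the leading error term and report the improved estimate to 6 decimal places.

Leading term ∝ h^3; use weight 8 = 2^3.
8 × 10.1071498639 − 10.0629603521 = 70.7942385591
(8 × 10.1071498639 − 10.0629603521)/(8 − 1) = 10.1134626513
Gap between inputs: 4.419e-02; correction applied: +0.0063127874.

10.113463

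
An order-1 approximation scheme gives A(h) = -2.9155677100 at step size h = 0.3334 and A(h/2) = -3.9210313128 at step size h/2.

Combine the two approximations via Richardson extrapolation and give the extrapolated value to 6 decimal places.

The method has order 1: 2^1 = 2.
2·(-3.9210313128) − (-2.9155677100) = -4.9264949156
R = (-4.9264949156)/1 = -4.9264949156
Gap between inputs: 1.005e+00; correction applied: −1.0054636028.

-4.926495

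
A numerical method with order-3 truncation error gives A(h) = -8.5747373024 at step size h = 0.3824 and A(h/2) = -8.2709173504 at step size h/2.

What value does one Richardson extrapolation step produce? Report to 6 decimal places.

Method order is 3; weight 2^3 = 8.
2^3×A(h/2) = -66.1673388032; minus A(h) gives -57.5926015008.
(8×(-8.2709173504) − (-8.5747373024))/(8 − 1) = -8.2275145001

-8.227515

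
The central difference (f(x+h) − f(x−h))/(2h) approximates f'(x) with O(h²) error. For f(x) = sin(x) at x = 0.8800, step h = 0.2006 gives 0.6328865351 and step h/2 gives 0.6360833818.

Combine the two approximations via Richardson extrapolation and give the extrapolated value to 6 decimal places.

0.637149

Order 2 gives 2^r = 4 and 2^r − 1 = 3.
4×0.6360833818 = 2.5443335272; 2.5443335272 − 0.6328865351 = 1.9114469921
R = 1.9114469921/3 = 0.6371489974
Shift from A(h/2): +0.0010656156.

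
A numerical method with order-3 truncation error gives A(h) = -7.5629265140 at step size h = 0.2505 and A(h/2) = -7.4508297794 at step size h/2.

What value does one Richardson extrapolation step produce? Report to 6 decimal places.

r = 3, so 2^r = 8.
A(h/2) − A(h) = -7.4508297794 − (-7.5629265140) = 0.1120967346
Divide by 2^3 − 1 = 7: 0.1120967346/7 = 0.0160138192
R = -7.4508297794 + 0.0160138192 = -7.4348159602

-7.434816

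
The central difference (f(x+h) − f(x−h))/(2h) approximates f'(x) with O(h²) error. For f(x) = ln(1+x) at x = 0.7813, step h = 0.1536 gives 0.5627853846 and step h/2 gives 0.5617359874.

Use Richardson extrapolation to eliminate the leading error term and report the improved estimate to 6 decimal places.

0.561386

The method has order 2: 2^2 = 4.
Numerator 4×A(h/2) − A(h) = 4×0.5617359874 − 0.5627853846 = 1.6841585650
Divide by 2^2 − 1 = 3.
R = 1.6841585650/3 = 0.5613861883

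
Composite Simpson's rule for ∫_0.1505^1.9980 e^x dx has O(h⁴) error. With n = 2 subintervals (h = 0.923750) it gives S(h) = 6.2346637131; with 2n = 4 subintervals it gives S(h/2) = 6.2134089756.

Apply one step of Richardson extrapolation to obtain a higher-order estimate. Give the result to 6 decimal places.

6.211992

Method order is 4; weight 2^4 = 16.
Weighted: 99.4145436096 − 6.2346637131 = 93.1798798965
Denominator 16 − 1 = 15.
R = 93.1798798965/15 = 6.2119919931
Gap between inputs: 2.125e-02; correction applied: −0.0014169825.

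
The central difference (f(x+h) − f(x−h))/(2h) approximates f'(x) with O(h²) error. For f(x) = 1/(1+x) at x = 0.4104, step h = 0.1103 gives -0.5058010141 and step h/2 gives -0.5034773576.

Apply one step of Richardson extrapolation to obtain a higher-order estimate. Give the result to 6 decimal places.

Method order is 2; weight 2^2 = 4.
Difference of the inputs: -0.5034773576 − (-0.5058010141) = 0.0023236565
Correction (A(h/2) − A(h))/(4 − 1) = 0.0023236565/3 = 0.0007745522
R = A(h/2) + (A(h/2) − A(h))/3 = -0.5034773576 + 0.0007745522 = -0.5027028054
Gap between inputs: 2.324e-03; correction applied: +0.0007745522.

-0.502703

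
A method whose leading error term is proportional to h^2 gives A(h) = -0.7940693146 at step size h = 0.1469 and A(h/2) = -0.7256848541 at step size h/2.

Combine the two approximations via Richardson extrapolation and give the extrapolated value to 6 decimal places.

r = 2: numerator weight 4, denominator 3.
4*(-0.7256848541) − (-0.7940693146) = -2.1086701018
(4*(-0.7256848541) − (-0.7940693146))/(4 − 1) = -0.7028900339
Gap between inputs: 6.838e-02; correction applied: +0.0227948202.

-0.702890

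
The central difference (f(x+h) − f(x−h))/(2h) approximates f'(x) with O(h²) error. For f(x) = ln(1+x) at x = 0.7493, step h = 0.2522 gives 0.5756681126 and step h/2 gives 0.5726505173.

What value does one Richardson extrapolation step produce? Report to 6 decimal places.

0.571645

With r = 2 the leading error scales as h^2, so the weight is 2^2 = 4.
4 × 0.5726505173 = 2.2906020692; subtract 0.5756681126 → 1.7149339566
Divide by 2^2 − 1 = 3.
(4 × 0.5726505173 − 0.5756681126)/(4 − 1) = 0.5716446522
Shift from A(h/2): −0.0010058651.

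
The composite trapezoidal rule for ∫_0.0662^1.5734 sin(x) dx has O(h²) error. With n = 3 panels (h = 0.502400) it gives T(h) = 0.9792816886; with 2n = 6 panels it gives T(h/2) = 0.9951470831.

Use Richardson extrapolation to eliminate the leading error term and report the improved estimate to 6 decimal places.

r = 2: numerator weight 4, denominator 3.
4×0.9951470831 = 3.9805883324; subtract 0.9792816886 → 3.0013066438
Extrapolated: 3.0013066438 / 3 = 1.0004355479
Shift from A(h/2): +0.0052884648.

1.000436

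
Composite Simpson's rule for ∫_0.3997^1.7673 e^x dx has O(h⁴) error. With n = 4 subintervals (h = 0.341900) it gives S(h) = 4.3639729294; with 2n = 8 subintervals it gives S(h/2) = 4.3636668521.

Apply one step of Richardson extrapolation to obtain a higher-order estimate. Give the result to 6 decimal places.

The method has order 4: 2^4 = 16.
16 × 4.3636668521 = 69.8186696336; 69.8186696336 − 4.3639729294 = 65.4546967042
65.4546967042 ÷ 15 = 4.3636464469

4.363646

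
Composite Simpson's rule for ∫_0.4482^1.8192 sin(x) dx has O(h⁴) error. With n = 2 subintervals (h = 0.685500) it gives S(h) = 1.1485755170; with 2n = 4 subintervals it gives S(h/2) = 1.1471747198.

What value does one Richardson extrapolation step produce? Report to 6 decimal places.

Error is O(h^4); halving h shrinks it by 2^4 = 16.
Top: 16(1.1471747198) − (1.1485755170) = 17.2062199998
Extrapolated: 17.2062199998 / 15 = 1.1470813333
Gap between inputs: 1.401e-03; correction applied: −0.0000933865.

1.147081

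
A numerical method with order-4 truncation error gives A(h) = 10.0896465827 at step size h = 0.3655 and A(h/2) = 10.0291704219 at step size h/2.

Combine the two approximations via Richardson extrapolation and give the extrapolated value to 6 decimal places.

Leading term ∝ h^4; use weight 16 = 2^4.
16·10.0291704219 = 160.4667267504; subtract 10.0896465827 → 150.3770801677
Denominator 16 − 1 = 15.
R = 150.3770801677/15 = 10.0251386778
Gap between inputs: 6.048e-02; correction applied: −0.0040317441.

10.025139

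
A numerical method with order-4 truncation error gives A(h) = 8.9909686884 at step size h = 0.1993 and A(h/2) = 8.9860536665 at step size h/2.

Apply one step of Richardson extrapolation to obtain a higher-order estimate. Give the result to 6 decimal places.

8.985726

Leading term ∝ h^4; use weight 16 = 2^4.
Numerator 16 × A(h/2) − A(h) = 16 × 8.9860536665 − 8.9909686884 = 134.7858899756
Denominator 16 − 1 = 15.
So the Richardson estimate is 8.9857259984.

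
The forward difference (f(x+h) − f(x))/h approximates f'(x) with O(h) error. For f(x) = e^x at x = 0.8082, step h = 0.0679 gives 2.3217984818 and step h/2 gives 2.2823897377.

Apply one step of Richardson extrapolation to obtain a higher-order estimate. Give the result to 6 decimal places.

Leading term ∝ h^1; use weight 2 = 2^1.
2^1·A(h/2) = 4.5647794754; minus A(h) gives 2.2429809936.
Denominator 2 − 1 = 1.
So the Richardson estimate is 2.2429809936.

2.242981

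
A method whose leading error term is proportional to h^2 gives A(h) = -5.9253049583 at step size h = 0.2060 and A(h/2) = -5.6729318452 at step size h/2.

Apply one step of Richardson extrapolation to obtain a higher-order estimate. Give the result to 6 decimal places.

-5.588807

With r = 2 the leading error scales as h^2, so the weight is 2^2 = 4.
Weighted: (-22.6917273808) − (-5.9253049583) = -16.7664224225
(4 × (-5.6729318452) − (-5.9253049583))/(4 − 1) = -5.5888074742
Correction |R − A(h/2)| = 8.412e-02; gap |A(h/2) − A(h)| = 2.524e-01.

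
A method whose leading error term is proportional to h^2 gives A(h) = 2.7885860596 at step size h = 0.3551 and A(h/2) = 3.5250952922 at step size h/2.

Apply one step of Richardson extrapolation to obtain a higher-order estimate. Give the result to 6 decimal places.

Order 2 gives 2^r = 4 and 2^r − 1 = 3.
2^2*A(h/2) = 14.1003811688; minus A(h) gives 11.3117951092.
(4*3.5250952922 − 2.7885860596)/(4 − 1) = 3.7705983697
Correction |R − A(h/2)| = 2.455e-01; gap |A(h/2) − A(h)| = 7.365e-01.

3.770598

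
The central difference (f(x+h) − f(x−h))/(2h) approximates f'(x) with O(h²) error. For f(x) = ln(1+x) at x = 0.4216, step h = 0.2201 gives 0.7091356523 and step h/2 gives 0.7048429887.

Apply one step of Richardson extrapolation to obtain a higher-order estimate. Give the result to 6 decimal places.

0.703412

Order 2 gives 2^r = 4 and 2^r − 1 = 3.
Weighted: 2.8193719548 − 0.7091356523 = 2.1102363025
Denominator 4 − 1 = 3.
So the Richardson estimate is 0.7034121008.
Correction |R − A(h/2)| = 1.431e-03; gap |A(h/2) − A(h)| = 4.293e-03.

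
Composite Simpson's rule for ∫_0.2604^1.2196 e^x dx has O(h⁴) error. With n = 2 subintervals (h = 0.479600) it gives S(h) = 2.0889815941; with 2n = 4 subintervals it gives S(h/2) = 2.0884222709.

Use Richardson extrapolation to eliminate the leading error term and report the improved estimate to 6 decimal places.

2.088385

With r = 4 the leading error scales as h^4, so the weight is 2^4 = 16.
A(h/2) − A(h) = 2.0884222709 − 2.0889815941 = -0.0005593232
Divide by 2^4 − 1 = 15: (-0.0005593232)/15 = -0.0000372882
R = A(h/2) + (A(h/2) − A(h))/15 = 2.0884222709 − 0.0000372882 = 2.0883849827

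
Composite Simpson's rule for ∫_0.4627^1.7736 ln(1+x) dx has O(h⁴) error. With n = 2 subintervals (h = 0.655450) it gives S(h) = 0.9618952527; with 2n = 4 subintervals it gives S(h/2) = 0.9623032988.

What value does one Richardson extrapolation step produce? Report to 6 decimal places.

0.962331

Leading term ∝ h^4; use weight 16 = 2^4.
Numerator 16·A(h/2) − A(h) = 16·0.9623032988 − 0.9618952527 = 14.4349575281
Divide by 2^4 − 1 = 15.
Result: 0.9623305019
Correction |R − A(h/2)| = 2.720e-05; gap |A(h/2) − A(h)| = 4.080e-04.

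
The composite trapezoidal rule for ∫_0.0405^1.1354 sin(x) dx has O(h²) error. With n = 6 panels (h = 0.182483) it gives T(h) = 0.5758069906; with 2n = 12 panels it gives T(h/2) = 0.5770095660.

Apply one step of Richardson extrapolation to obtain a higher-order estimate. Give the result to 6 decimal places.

With r = 2 the leading error scales as h^2, so the weight is 2^2 = 4.
Weighted: 2.3080382640 − 0.5758069906 = 1.7322312734
Denominator 4 − 1 = 3.
So the Richardson estimate is 0.5774104245.

0.577410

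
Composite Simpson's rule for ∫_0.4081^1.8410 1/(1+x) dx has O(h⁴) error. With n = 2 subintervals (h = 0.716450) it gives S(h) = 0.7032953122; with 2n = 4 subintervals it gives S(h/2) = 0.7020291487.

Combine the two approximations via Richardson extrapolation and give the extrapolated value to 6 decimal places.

Leading term ∝ h^4; use weight 16 = 2^4.
Difference of the inputs: 0.7020291487 − 0.7032953122 = -0.0012661635
Divide by 2^4 − 1 = 15: (-0.0012661635)/15 = -0.0000844109
R = 0.7020291487 − 0.0000844109 = 0.7019447378
Gap between inputs: 1.266e-03; correction applied: −0.0000844109.

0.701945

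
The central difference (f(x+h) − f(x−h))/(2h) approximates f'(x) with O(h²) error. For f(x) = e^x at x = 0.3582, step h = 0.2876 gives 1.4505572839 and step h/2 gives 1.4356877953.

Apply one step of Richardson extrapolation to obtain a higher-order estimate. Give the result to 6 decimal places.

Method order is 2; weight 2^2 = 4.
Weighted: 5.7427511812 − 1.4505572839 = 4.2921938973
Divide by 2^2 − 1 = 3.
So the Richardson estimate is 1.4307312991.
Correction |R − A(h/2)| = 4.956e-03; gap |A(h/2) − A(h)| = 1.487e-02.

1.430731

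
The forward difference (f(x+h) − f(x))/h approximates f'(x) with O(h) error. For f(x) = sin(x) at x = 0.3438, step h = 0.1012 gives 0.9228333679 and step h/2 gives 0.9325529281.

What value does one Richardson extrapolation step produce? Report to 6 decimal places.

r = 1: numerator weight 2, denominator 1.
Top: 2(0.9325529281) − (0.9228333679) = 0.9422724883
Extrapolated: 0.9422724883 / 1 = 0.9422724883

0.942272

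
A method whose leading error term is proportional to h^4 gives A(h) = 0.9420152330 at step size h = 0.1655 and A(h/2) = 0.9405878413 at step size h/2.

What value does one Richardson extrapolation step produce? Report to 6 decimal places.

r = 4, so 2^r = 16.
16 × 0.9405878413 − 0.9420152330 = 14.1073902278
Denominator 16 − 1 = 15.
14.1073902278 ÷ 15 = 0.9404926819
Gap between inputs: 1.427e-03; correction applied: −0.0000951594.

0.940493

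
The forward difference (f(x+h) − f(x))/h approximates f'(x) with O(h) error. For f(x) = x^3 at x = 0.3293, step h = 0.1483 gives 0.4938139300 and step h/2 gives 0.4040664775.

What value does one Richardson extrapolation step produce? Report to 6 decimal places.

0.314319

r = 1: numerator weight 2, denominator 1.
Numerator 2×A(h/2) − A(h) = 2×0.4040664775 − 0.4938139300 = 0.3143190250
R = 0.3143190250/1 = 0.3143190250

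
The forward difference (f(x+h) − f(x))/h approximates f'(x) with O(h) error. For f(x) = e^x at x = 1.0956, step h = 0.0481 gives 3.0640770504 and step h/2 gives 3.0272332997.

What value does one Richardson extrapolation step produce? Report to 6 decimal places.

Method order is 1; weight 2^1 = 2.
2·3.0272332997 = 6.0544665994; 6.0544665994 − 3.0640770504 = 2.9903895490
Denominator 2 − 1 = 1.
R = 2.9903895490/1 = 2.9903895490

2.990390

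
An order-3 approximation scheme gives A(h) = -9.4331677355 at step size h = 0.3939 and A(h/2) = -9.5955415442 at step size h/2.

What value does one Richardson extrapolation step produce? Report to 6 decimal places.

-9.618738

r = 3, so 2^r = 8.
Numerator 8×A(h/2) − A(h) = 8×(-9.5955415442) − (-9.4331677355) = -67.3311646181
Divide by 2^3 − 1 = 7.
So the Richardson estimate is -9.6187378026.
Gap between inputs: 1.624e-01; correction applied: −0.0231962584.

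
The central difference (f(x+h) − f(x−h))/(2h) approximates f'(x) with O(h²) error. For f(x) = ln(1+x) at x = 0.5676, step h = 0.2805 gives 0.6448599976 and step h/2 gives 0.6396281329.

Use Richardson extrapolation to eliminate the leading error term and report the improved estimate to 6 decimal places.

0.637884

Order 2 gives 2^r = 4 and 2^r − 1 = 3.
Weighted: 2.5585125316 − 0.6448599976 = 1.9136525340
Divide by 2^2 − 1 = 3.
R = 1.9136525340/3 = 0.6378841780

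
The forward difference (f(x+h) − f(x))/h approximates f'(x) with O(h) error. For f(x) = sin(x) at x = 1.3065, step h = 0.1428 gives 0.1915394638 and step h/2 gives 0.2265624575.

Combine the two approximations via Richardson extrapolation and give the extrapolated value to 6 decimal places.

0.261585

r = 1: numerator weight 2, denominator 1.
2×0.2265624575 − 0.1915394638 = 0.2615854512
0.2615854512 ÷ 1 = 0.2615854512
Shift from A(h/2): +0.0350229937.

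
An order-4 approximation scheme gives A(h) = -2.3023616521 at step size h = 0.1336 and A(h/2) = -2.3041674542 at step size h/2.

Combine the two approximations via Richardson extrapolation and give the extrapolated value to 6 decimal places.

Error is O(h^4); halving h shrinks it by 2^4 = 16.
Difference of the inputs: -2.3041674542 − (-2.3023616521) = -0.0018058021
Divide by 2^4 − 1 = 15: (-0.0018058021)/15 = -0.0001203868
R = -2.3041674542 − 0.0001203868 = -2.3042878410

-2.304288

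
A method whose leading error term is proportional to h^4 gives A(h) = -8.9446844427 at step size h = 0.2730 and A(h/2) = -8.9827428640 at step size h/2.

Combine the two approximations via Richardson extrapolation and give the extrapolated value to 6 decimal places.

r = 4: numerator weight 16, denominator 15.
2^4×A(h/2) = -143.7238858240; minus A(h) gives -134.7792013813.
Denominator 16 − 1 = 15.
Extrapolated: (-134.7792013813) / 15 = -8.9852800921
Correction |R − A(h/2)| = 2.537e-03; gap |A(h/2) − A(h)| = 3.806e-02.

-8.985280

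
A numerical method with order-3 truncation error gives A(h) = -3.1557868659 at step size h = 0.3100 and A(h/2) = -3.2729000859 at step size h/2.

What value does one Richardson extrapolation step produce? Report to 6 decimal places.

r = 3, so 2^r = 8.
A(h/2) − A(h) = -3.2729000859 − (-3.1557868659) = -0.1171132200
Correction (A(h/2) − A(h))/(8 − 1) = (-0.1171132200)/7 = -0.0167304600
R = A(h/2) + (A(h/2) − A(h))/7 = -3.2729000859 − 0.0167304600 = -3.2896305459

-3.289631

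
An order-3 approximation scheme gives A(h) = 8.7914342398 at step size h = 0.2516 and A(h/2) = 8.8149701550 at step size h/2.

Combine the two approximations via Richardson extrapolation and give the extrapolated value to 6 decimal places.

8.818332

r = 3: numerator weight 8, denominator 7.
Numerator 8*A(h/2) − A(h) = 8*8.8149701550 − 8.7914342398 = 61.7283270002
Extrapolated: 61.7283270002 / 7 = 8.8183324286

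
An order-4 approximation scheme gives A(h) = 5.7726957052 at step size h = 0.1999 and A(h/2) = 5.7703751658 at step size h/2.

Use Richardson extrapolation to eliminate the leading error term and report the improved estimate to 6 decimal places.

r = 4: numerator weight 16, denominator 15.
16·5.7703751658 = 92.3260026528; 92.3260026528 − 5.7726957052 = 86.5533069476
R = 86.5533069476/15 = 5.7702204632

5.770220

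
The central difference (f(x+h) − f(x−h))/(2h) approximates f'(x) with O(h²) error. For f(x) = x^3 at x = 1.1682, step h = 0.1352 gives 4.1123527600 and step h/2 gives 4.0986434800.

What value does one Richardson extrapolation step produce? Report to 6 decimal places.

4.094074

r = 2: numerator weight 4, denominator 3.
Numerator 4 × A(h/2) − A(h) = 4 × 4.0986434800 − 4.1123527600 = 12.2822211600
12.2822211600 ÷ 3 = 4.0940737200
Correction |R − A(h/2)| = 4.570e-03; gap |A(h/2) − A(h)| = 1.371e-02.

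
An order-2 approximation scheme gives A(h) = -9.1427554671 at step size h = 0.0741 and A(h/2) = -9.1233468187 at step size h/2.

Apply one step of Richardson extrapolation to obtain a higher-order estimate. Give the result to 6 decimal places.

-9.116877

The method has order 2: 2^2 = 4.
4*(-9.1233468187) − (-9.1427554671) = -27.3506318077
(-27.3506318077) ÷ 3 = -9.1168772692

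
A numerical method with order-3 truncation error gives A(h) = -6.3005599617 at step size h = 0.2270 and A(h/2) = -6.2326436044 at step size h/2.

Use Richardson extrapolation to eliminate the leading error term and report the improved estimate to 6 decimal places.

With r = 3 the leading error scales as h^3, so the weight is 2^3 = 8.
8·(-6.2326436044) − (-6.3005599617) = -43.5605888735
Denominator 8 − 1 = 7.
Result: -6.2229412676

-6.222941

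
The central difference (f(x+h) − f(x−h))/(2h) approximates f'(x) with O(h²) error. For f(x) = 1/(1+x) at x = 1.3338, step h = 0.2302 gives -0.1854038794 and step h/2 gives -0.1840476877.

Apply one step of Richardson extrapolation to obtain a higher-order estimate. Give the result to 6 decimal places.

-0.183596

Error is O(h^2); halving h shrinks it by 2^2 = 4.
4·(-0.1840476877) = -0.7361907508; subtract (-0.1854038794) → -0.5507868714
R = (-0.5507868714)/3 = -0.1835956238
Shift from A(h/2): +0.0004520639.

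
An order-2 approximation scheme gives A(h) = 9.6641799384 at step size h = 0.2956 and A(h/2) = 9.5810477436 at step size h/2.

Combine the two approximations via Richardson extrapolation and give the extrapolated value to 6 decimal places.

r = 2: numerator weight 4, denominator 3.
Numerator 4·A(h/2) − A(h) = 4·9.5810477436 − 9.6641799384 = 28.6600110360
(4·9.5810477436 − 9.6641799384)/(4 − 1) = 9.5533370120
Correction |R − A(h/2)| = 2.771e-02; gap |A(h/2) − A(h)| = 8.313e-02.

9.553337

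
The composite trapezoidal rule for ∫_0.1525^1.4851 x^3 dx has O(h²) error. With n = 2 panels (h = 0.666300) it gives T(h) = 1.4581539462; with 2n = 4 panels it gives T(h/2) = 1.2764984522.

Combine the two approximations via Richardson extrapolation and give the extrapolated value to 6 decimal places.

1.215947

Method order is 2; weight 2^2 = 4.
2^2·A(h/2) = 5.1059938088; minus A(h) gives 3.6478398626.
R = 3.6478398626/3 = 1.2159466209
Shift from A(h/2): −0.0605518313.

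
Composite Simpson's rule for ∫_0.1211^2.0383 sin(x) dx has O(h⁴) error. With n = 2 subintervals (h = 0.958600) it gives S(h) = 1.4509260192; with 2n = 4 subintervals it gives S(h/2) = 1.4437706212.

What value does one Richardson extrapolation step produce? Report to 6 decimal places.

r = 4, so 2^r = 16.
16*1.4437706212 = 23.1003299392; subtract 1.4509260192 → 21.6494039200
21.6494039200 ÷ 15 = 1.4432935947

1.443294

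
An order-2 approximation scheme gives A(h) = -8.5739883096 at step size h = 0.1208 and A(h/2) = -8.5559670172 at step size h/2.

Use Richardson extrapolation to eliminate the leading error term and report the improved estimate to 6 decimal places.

With r = 2 the leading error scales as h^2, so the weight is 2^2 = 4.
Top: 4(-8.5559670172) − (-8.5739883096) = -25.6498797592
Divide by 2^2 − 1 = 3.
So the Richardson estimate is -8.5499599197.

-8.549960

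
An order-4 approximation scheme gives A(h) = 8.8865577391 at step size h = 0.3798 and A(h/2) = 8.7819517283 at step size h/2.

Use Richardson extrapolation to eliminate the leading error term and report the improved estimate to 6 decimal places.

8.774978

With r = 4 the leading error scales as h^4, so the weight is 2^4 = 16.
Difference of the inputs: 8.7819517283 − 8.8865577391 = -0.1046060108
Correction (A(h/2) − A(h))/(16 − 1) = (-0.1046060108)/15 = -0.0069737341
R = A(h/2) + (A(h/2) − A(h))/15 = 8.7819517283 − 0.0069737341 = 8.7749779942
Correction |R − A(h/2)| = 6.974e-03; gap |A(h/2) − A(h)| = 1.046e-01.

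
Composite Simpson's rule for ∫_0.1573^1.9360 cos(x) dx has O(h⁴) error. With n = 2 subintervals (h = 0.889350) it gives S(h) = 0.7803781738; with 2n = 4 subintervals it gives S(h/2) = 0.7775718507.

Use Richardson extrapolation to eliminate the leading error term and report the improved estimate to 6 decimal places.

0.777385

r = 4, so 2^r = 16.
Top: 16(0.7775718507) − (0.7803781738) = 11.6607714374
Divide by 2^4 − 1 = 15.
Result: 0.7773847625
Gap between inputs: 2.806e-03; correction applied: −0.0001870882.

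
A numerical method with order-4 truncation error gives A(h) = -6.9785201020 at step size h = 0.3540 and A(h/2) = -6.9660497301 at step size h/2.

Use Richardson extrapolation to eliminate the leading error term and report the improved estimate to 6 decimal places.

-6.965218

The method has order 4: 2^4 = 16.
A(h/2) − A(h) = -6.9660497301 − (-6.9785201020) = 0.0124703719
Correction (A(h/2) − A(h))/(16 − 1) = 0.0124703719/15 = 0.0008313581
R = A(h/2) + (A(h/2) − A(h))/15 = -6.9660497301 + 0.0008313581 = -6.9652183720
Shift from A(h/2): +0.0008313581.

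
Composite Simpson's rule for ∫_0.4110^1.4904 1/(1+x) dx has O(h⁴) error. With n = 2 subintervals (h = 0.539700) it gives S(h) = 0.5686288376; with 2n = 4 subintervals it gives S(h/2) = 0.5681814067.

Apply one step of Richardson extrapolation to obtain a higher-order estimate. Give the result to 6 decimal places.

0.568152

r = 4, so 2^r = 16.
16·0.5681814067 − 0.5686288376 = 8.5222736696
Denominator 16 − 1 = 15.
Extrapolated: 8.5222736696 / 15 = 0.5681515780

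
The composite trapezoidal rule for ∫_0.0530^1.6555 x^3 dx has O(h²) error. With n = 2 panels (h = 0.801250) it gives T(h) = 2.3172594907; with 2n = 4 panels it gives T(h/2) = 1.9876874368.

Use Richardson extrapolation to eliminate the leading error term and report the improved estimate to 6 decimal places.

1.877830

The method has order 2: 2^2 = 4.
4·1.9876874368 − 2.3172594907 = 5.6334902565
R = 5.6334902565/3 = 1.8778300855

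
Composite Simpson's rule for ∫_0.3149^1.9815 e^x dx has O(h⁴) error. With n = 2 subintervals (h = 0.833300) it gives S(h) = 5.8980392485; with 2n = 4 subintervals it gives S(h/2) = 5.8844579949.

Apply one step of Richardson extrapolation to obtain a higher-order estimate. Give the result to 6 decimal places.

5.883553

Leading term ∝ h^4; use weight 16 = 2^4.
16·5.8844579949 = 94.1513279184; subtract 5.8980392485 → 88.2532886699
Divide by 2^4 − 1 = 15.
(16·5.8844579949 − 5.8980392485)/(16 − 1) = 5.8835525780
Correction |R − A(h/2)| = 9.054e-04; gap |A(h/2) − A(h)| = 1.358e-02.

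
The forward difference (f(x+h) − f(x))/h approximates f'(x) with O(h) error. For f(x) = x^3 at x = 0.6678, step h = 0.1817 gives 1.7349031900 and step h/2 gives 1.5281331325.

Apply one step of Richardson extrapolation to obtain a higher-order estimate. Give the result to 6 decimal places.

r = 1: numerator weight 2, denominator 1.
2*1.5281331325 = 3.0562662650; 3.0562662650 − 1.7349031900 = 1.3213630750
Denominator 2 − 1 = 1.
Result: 1.3213630750
Shift from A(h/2): −0.2067700575.

1.321363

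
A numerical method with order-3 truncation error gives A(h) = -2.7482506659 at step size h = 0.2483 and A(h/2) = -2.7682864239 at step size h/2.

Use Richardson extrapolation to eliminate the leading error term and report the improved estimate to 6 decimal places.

-2.771149

Leading term ∝ h^3; use weight 8 = 2^3.
Weighted: (-22.1462913912) − (-2.7482506659) = -19.3980407253
Denominator 8 − 1 = 7.
R = (-19.3980407253)/7 = -2.7711486750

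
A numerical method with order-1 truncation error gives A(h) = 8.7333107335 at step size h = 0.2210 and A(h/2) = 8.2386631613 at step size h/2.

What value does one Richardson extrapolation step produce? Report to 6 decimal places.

With r = 1 the leading error scales as h^1, so the weight is 2^1 = 2.
Numerator 2*A(h/2) − A(h) = 2*8.2386631613 − 8.7333107335 = 7.7440155891
7.7440155891 ÷ 1 = 7.7440155891
Shift from A(h/2): −0.4946475722.

7.744016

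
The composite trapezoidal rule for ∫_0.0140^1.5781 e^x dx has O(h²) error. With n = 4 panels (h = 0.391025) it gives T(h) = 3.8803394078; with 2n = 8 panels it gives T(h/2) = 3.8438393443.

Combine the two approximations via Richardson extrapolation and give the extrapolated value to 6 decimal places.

3.831673

Method order is 2; weight 2^2 = 4.
A(h/2) − A(h) = 3.8438393443 − 3.8803394078 = -0.0365000635
Correction (A(h/2) − A(h))/(4 − 1) = (-0.0365000635)/3 = -0.0121666878
R = A(h/2) + (A(h/2) − A(h))/3 = 3.8438393443 − 0.0121666878 = 3.8316726565
Gap between inputs: 3.650e-02; correction applied: −0.0121666878.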